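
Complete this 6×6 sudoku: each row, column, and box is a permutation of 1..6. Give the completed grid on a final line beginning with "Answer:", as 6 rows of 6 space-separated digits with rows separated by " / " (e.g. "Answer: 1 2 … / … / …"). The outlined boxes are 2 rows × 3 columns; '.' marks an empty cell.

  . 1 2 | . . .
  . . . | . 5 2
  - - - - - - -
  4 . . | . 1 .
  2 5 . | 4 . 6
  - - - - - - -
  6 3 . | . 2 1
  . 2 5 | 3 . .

Step 1. [r4c5∈{3}] r4c5's peers cover all but 3. So r4c5=3.
Step 2. [r3c3∈{3,6}] across row 3, 3 lands solely at r3c3 ⇒ r3c3=3.
Step 3. [r2c3∈{4,6}] 6 has one home in col 3: r2c3 ⇒ r2c3=6.
Step 4. [r6c6∈{4}] only 4 remains possible at r6c6, so r6c6=4.
Step 5. [r1c1∈{3,5}] in row 1, 5 fits only at r1c1 ⇒ r1c1=5.
Step 6. [r6c5∈{6}] nothing but 6 survives at r6c5. So r6c5=6.
Step 7. [r3c6∈{5}] r3c6 is down to just 5, so r3c6=5.
Step 8. [r1c4∈{6}] nothing but 6 survives at r1c4. So r1c4=6.
Step 9. [r3c2∈{6}] r3c2 is down to just 6. So r3c2=6.
Step 10. [r2c1∈{3}] r2c1's peers cover all but 3 ⇒ r2c1=3.
Step 11. [r6c1∈{1}] r6c1 is down to just 1 ⇒ r6c1=1.
Step 12. [r1c6∈{3}] only 3 remains possible at r1c6, so r1c6=3.
Step 13. [r1c5∈{4}] nothing but 4 survives at r1c5, so r1c5=4.
Step 14. [r2c2∈{4}] r2c2's peers cover all but 4 ⇒ r2c2=4.
Step 15. [r2c4∈{1}] r2c4 is down to just 1, so r2c4=1.
Step 16. [r5c4∈{5}] only 5 remains possible at r5c4, so r5c4=5.
Step 17. [r5c3∈{4}] r5c3 is down to just 4, so r5c3=4.
Step 18. [r4c3∈{1}] r4c3's peers cover all but 1, so r4c3=1.
Step 19. [r3c4∈{2}] nothing but 2 survives at r3c4. So r3c4=2.

Answer: 5 1 2 6 4 3 / 3 4 6 1 5 2 / 4 6 3 2 1 5 / 2 5 1 4 3 6 / 6 3 4 5 2 1 / 1 2 5 3 6 4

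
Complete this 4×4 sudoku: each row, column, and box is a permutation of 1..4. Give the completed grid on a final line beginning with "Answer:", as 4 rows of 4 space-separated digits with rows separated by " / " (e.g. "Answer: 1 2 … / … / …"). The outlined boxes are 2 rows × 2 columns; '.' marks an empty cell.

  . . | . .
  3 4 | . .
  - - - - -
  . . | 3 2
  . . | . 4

Step 1. [r4c3∈{1}] r4c3 has the single candidate 1 ⇒ r4c3=1.
Step 2. [r3c2∈{1}] r3c2 is down to just 1, so r3c2=1.
Step 3. [r1c2∈{2}] only 2 remains possible at r1c2 ⇒ r1c2=2.
Step 4. [r1c1∈{1}] only 1 remains possible at r1c1. So r1c1=1.
Step 5. [r4c1∈{2}] r4c1 has the single candidate 2 ⇒ r4c1=2.
Step 6. [r1c3∈{4}] r1c3's peers cover all but 4, so r1c3=4.
Step 7. [r2c3∈{2}] nothing but 2 survives at r2c3, so r2c3=2.
Step 8. [r3c1∈{4}] r3c1's peers cover all but 4 ⇒ r3c1=4.
Step 9. [r1c4∈{3}] r1c4's peers cover all but 3. So r1c4=3.
Step 10. [r4c2∈{3}] r4c2 is down to just 3. So r4c2=3.
Step 11. [r2c4∈{1}] only 1 remains possible at r2c4 ⇒ r2c4=1.

Answer: 1 2 4 3 / 3 4 2 1 / 4 1 3 2 / 2 3 1 4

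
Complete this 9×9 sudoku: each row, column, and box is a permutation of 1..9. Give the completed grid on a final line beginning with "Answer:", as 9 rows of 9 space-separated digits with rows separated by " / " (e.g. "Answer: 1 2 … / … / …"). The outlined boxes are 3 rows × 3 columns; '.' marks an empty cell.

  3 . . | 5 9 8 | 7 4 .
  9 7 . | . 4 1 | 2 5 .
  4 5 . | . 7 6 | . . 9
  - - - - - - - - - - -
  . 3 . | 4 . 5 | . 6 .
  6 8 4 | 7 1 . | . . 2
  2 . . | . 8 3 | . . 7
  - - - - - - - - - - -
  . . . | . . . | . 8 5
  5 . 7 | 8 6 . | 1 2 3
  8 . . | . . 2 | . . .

Step 1. [r7c1∈{1}] r7c1 is down to just 1, so r7c1=1.
Step 2. [r5c6∈{9}] r5c6 is down to just 9, so r5c6=9.
Step 3. [r8c2∈{4,9}] across row 8, 9 lands solely at r8c2, so r8c2=9.
Step 4. [r6c2∈{1}] only 1 remains possible at r6c2. So r6c2=1.
Step 5. [r6c7∈{4,5,9}] r6c7 is the only open cell in row 6 admitting 4. So r6c7=4.
Step 6. [r7c5∈{3}] only 3 remains possible at r7c5. So r7c5=3.
Step 7. [r3c8∈{1,3}] 1 has one home in col 8: r3c8, so r3c8=1.
Step 8. [r1c9∈{6}] nothing but 6 survives at r1c9 ⇒ r1c9=6.
Step 9. [r3c7∈{3,8}] across box 3, 3 lands solely at r3c7. So r3c7=3.
Step 10. [r1c2∈{2}] r1c2 has the single candidate 2. So r1c2=2.
Step 11. [r6c8∈{9}] r6c8 has the single candidate 9 ⇒ r6c8=9.
Step 12. [r2c3∈{6,8}] across row 2, 6 lands solely at r2c3 ⇒ r2c3=6.
Step 13. [r7c4∈{9}] r7c4 is down to just 9. So r7c4=9.
Step 14. [r7c7∈{6}] r7c7 is down to just 6. So r7c7=6.
Step 15. [r7c2∈{4}] r7c2's peers cover all but 4. So r7c2=4.
Step 16. [r4c9∈{1,8}] in row 4, 1 fits only at r4c9 ⇒ r4c9=1.
Step 17. [r6c4∈{6}] only 6 remains possible at r6c4 ⇒ r6c4=6.
Step 18. [r9c4∈{1}] nothing but 1 survives at r9c4 ⇒ r9c4=1.
Step 19. [r4c7∈{8}] r4c7 is down to just 8 ⇒ r4c7=8.
Step 20. [r3c3∈{8}] r3c3 is down to just 8, so r3c3=8.
Step 21. [r9c5∈{5}] nothing but 5 survives at r9c5. So r9c5=5.
Step 22. [r1c3∈{1}] r1c3 has the single candidate 1. So r1c3=1.
Step 23. [r7c6∈{7}] r7c6 has the single candidate 7. So r7c6=7.
Step 24. [r5c8∈{3}] r5c8 has the single candidate 3 ⇒ r5c8=3.
Step 25. [r7c3∈{2}] nothing but 2 survives at r7c3 ⇒ r7c3=2.
Step 26. [r5c7∈{5}] r5c7's peers cover all but 5 ⇒ r5c7=5.
Step 27. [r2c9∈{8}] only 8 remains possible at r2c9 ⇒ r2c9=8.
Step 28. [r4c1∈{7}] r4c1 has the single candidate 7. So r4c1=7.
Step 29. [r9c2∈{6}] r9c2 is down to just 6, so r9c2=6.
Step 30. [r4c3∈{9}] r4c3 is down to just 9 ⇒ r4c3=9.
Step 31. [r6c3∈{5}] r6c3 has the single candidate 5 ⇒ r6c3=5.
Step 32. [r9c9∈{4}] only 4 remains possible at r9c9 ⇒ r9c9=4.
Step 33. [r2c4∈{3}] nothing but 3 survives at r2c4. So r2c4=3.
Step 34. [r9c3∈{3}] r9c3's peers cover all but 3 ⇒ r9c3=3.
Step 35. [r8c6∈{4}] only 4 remains possible at r8c6 ⇒ r8c6=4.
Step 36. [r3c4∈{2}] r3c4 is down to just 2, so r3c4=2.
Step 37. [r9c7∈{9}] r9c7 has the single candidate 9, so r9c7=9.
Step 38. [r4c5∈{2}] only 2 remains possible at r4c5 ⇒ r4c5=2.
Step 39. [r9c8∈{7}] r9c8's peers cover all but 7, so r9c8=7.

Answer: 3 2 1 5 9 8 7 4 6 / 9 7 6 3 4 1 2 5 8 / 4 5 8 2 7 6 3 1 9 / 7 3 9 4 2 5 8 6 1 / 6 8 4 7 1 9 5 3 2 / 2 1 5 6 8 3 4 9 7 / 1 4 2 9 3 7 6 8 5 / 5 9 7 8 6 4 1 2 3 / 8 6 3 1 5 2 9 7 4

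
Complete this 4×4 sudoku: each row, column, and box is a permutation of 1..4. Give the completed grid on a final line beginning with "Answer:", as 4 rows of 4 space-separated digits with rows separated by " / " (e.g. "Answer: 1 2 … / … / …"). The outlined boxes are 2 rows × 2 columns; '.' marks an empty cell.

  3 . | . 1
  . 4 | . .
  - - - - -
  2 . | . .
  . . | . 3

Step 1. [r4c3∈{1,2,4}] r4c3 is the only open cell in row 4 admitting 2 ⇒ r4c3=2.
Step 2. [r3c3∈{1,4}] r3c3 is the only open cell in col 3 admitting 1. So r3c3=1.
Step 3. [r2c1∈{1}] r2c1 is down to just 1 ⇒ r2c1=1.
Step 4. [r1c2∈{2}] r1c2's peers cover all but 2, so r1c2=2.
Step 5. [r1c3∈{4}] r1c3's peers cover all but 4. So r1c3=4.
Step 6. [r2c3∈{3}] r2c3's peers cover all but 3. So r2c3=3.
Step 7. [r4c1∈{4}] r4c1 has the single candidate 4. So r4c1=4.
Step 8. [r3c2∈{3}] r3c2 has the single candidate 3. So r3c2=3.
Step 9. [r4c2∈{1}] nothing but 1 survives at r4c2. So r4c2=1.
Step 10. [r3c4∈{4}] r3c4's peers cover all but 4 ⇒ r3c4=4.
Step 11. [r2c4∈{2}] r2c4 has the single candidate 2 ⇒ r2c4=2.

Answer: 3 2 4 1 / 1 4 3 2 / 2 3 1 4 / 4 1 2 3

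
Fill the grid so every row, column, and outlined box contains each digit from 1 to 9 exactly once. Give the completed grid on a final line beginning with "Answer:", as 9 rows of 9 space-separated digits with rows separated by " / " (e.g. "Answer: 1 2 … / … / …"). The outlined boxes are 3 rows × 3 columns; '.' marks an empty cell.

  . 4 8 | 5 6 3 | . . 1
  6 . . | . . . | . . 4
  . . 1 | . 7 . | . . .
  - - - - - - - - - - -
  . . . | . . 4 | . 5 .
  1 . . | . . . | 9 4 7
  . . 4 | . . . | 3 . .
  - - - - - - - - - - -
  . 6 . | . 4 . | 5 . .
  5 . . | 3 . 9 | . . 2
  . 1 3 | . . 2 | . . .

Step 1. [r3c6∈{8}] r3c6 has the single candidate 8 ⇒ r3c6=8.
Step 2. [r8c3∈{7}] r8c3's peers cover all but 7. So r8c3=7.
Step 3. [r8c2∈{8}] r8c2's peers cover all but 8 ⇒ r8c2=8.
Step 4. [r9c4∈{6,7,8}] r9c4 is the only open cell in box 8 admitting 6 ⇒ r9c4=6.
Step 5. [r8c5∈{1}] only 1 remains possible at r8c5, so r8c5=1.
Step 6. [r7c8∈{1,3,7,8,9}] row 7 places 1 nowhere but r7c8. So r7c8=1.
Step 7. [r4c7∈{1,2,6,8}] col 7 places 1 nowhere but r4c7 ⇒ r4c7=1.
Step 8. [r6c8∈{2,6,8}] box 6 places 2 nowhere but r6c8 ⇒ r6c8=2.
Step 9. [r3c9∈{3,5,6,9}] 5 has one home in col 9: r3c9. So r3c9=5.
Step 10. [r9c5∈{5,8}] in row 9, 5 fits only at r9c5, so r9c5=5.
Step 11. [r7c4∈{7,8}] 8 has one home in box 8: r7c4, so r7c4=8.
Step 12. [r5c4∈{2}] r5c4 is down to just 2. So r5c4=2.
Step 13. [r2c5∈{2,9}] 2 has one home in col 5: r2c5. So r2c5=2.
Step 14. [r5c5∈{3,8}] across row 5, 8 lands solely at r5c5, so r5c5=8.
Step 15. [r5c2∈{3,5}] across row 5, 3 lands solely at r5c2, so r5c2=3.
Step 16. [r6c5∈{9}] r6c5 has the single candidate 9. So r6c5=9.
Step 17. [r2c8∈{3,7,8,9}] r2c8 is the only open cell in row 2 admitting 3 ⇒ r2c8=3.
Step 18. [r4c4∈{7}] r4c4 has the single candidate 7, so r4c4=7.
Step 19. [r9c8∈{7,8,9}] r9c8 is the only open cell in col 8 admitting 8. So r9c8=8.
Step 20. [r1c8∈{7,9}] across col 8, 7 lands solely at r1c8 ⇒ r1c8=7.
Step 21. [r1c1∈{2,9}] in row 1, 9 fits only at r1c1. So r1c1=9.
Step 22. [r7c3∈{2,9}] across box 7, 9 lands solely at r7c3, so r7c3=9.
Step 23. [r4c3∈{2,6}] col 3 places 2 nowhere but r4c3 ⇒ r4c3=2.
Step 24. [r2c2∈{5,7}] across row 2, 7 lands solely at r2c2, so r2c2=7.
Step 25. [r6c2∈{5}] r6c2 has the single candidate 5 ⇒ r6c2=5.
Step 26. [r3c2∈{2}] r3c2 is down to just 2, so r3c2=2.
Step 27. [r3c7∈{6}] r3c7 is down to just 6, so r3c7=6.
Step 28. [r4c1∈{8}] r4c1 is down to just 8, so r4c1=8.
Step 29. [r6c4∈{1}] only 1 remains possible at r6c4, so r6c4=1.
Step 30. [r6c6∈{6}] nothing but 6 survives at r6c6 ⇒ r6c6=6.
Step 31. [r9c7∈{4,7}] row 9 places 7 nowhere but r9c7. So r9c7=7.
Step 32. [r3c8∈{9}] r3c8 is down to just 9 ⇒ r3c8=9.
Step 33. [r3c1∈{3}] r3c1 has the single candidate 3 ⇒ r3c1=3.
Step 34. [r6c9∈{8}] nothing but 8 survives at r6c9, so r6c9=8.
Step 35. [r5c6∈{5}] r5c6 has the single candidate 5 ⇒ r5c6=5.
Step 36. [r9c9∈{9}] nothing but 9 survives at r9c9. So r9c9=9.
Step 37. [r2c7∈{8}] nothing but 8 survives at r2c7 ⇒ r2c7=8.
Step 38. [r8c8∈{6}] nothing but 6 survives at r8c8. So r8c8=6.
Step 39. [r2c3∈{5}] only 5 remains possible at r2c3. So r2c3=5.
Step 40. [r6c1∈{7}] only 7 remains possible at r6c1. So r6c1=7.
Step 41. [r8c7∈{4}] r8c7's peers cover all but 4. So r8c7=4.
Step 42. [r9c1∈{4}] r9c1's peers cover all but 4. So r9c1=4.
Step 43. [r2c4∈{9}] r2c4 is down to just 9. So r2c4=9.
Step 44. [r7c1∈{2}] only 2 remains possible at r7c1, so r7c1=2.
Step 45. [r3c4∈{4}] only 4 remains possible at r3c4 ⇒ r3c4=4.
Step 46. [r4c9∈{6}] only 6 remains possible at r4c9 ⇒ r4c9=6.
Step 47. [r7c9∈{3}] r7c9 is down to just 3, so r7c9=3.
Step 48. [r4c5∈{3}] r4c5's peers cover all but 3, so r4c5=3.
Step 49. [r4c2∈{9}] r4c2's peers cover all but 9, so r4c2=9.
Step 50. [r5c3∈{6}] only 6 remains possible at r5c3 ⇒ r5c3=6.
Step 51. [r2c6∈{1}] r2c6's peers cover all but 1. So r2c6=1.
Step 52. [r7c6∈{7}] r7c6's peers cover all but 7 ⇒ r7c6=7.
Step 53. [r1c7∈{2}] r1c7 has the single candidate 2 ⇒ r1c7=2.

Answer: 9 4 8 5 6 3 2 7 1 / 6 7 5 9 2 1 8 3 4 / 3 2 1 4 7 8 6 9 5 / 8 9 2 7 3 4 1 5 6 / 1 3 6 2 8 5 9 4 7 / 7 5 4 1 9 6 3 2 8 / 2 6 9 8 4 7 5 1 3 / 5 8 7 3 1 9 4 6 2 / 4 1 3 6 5 2 7 8 9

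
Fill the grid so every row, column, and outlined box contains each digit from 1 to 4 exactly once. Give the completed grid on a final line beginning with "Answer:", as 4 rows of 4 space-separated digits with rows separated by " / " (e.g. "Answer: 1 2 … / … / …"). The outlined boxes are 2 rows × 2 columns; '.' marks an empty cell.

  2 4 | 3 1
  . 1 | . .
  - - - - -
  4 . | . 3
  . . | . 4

Step 1. [r3c3∈{1,2}] in row 3, 1 fits only at r3c3. So r3c3=1.
Step 2. [r4c2∈{2,3}] r4c2 is the only open cell in col 2 admitting 3, so r4c2=3.
Step 3. [r2c4∈{2}] only 2 remains possible at r2c4. So r2c4=2.
Step 4. [r2c1∈{3}] r2c1 is down to just 3, so r2c1=3.
Step 5. [r4c3∈{2}] r4c3 has the single candidate 2, so r4c3=2.
Step 6. [r2c3∈{4}] r2c3's peers cover all but 4 ⇒ r2c3=4.
Step 7. [r3c2∈{2}] r3c2 is down to just 2 ⇒ r3c2=2.
Step 8. [r4c1∈{1}] r4c1 has the single candidate 1, so r4c1=1.

Answer: 2 4 3 1 / 3 1 4 2 / 4 2 1 3 / 1 3 2 4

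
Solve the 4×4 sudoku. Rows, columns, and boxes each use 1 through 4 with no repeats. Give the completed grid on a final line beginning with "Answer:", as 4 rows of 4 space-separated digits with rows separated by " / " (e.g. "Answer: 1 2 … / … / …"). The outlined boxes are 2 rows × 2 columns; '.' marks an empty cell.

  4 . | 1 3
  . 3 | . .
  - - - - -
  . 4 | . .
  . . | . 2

Step 1. [r2c1∈{1,2}] r2c1 is the only open cell in row 2 admitting 1, so r2c1=1.
Step 2. [r4c3∈{3,4}] row 4 places 4 nowhere but r4c3. So r4c3=4.
Step 3. [r3c3∈{3}] r3c3 is down to just 3, so r3c3=3.
Step 4. [r3c1∈{2}] r3c1 has the single candidate 2. So r3c1=2.
Step 5. [r4c1∈{3}] only 3 remains possible at r4c1. So r4c1=3.
Step 6. [r2c4∈{4}] r2c4's peers cover all but 4. So r2c4=4.
Step 7. [r3c4∈{1}] r3c4's peers cover all but 1, so r3c4=1.
Step 8. [r2c3∈{2}] only 2 remains possible at r2c3 ⇒ r2c3=2.
Step 9. [r4c2∈{1}] only 1 remains possible at r4c2 ⇒ r4c2=1.
Step 10. [r1c2∈{2}] nothing but 2 survives at r1c2 ⇒ r1c2=2.

Answer: 4 2 1 3 / 1 3 2 4 / 2 4 3 1 / 3 1 4 2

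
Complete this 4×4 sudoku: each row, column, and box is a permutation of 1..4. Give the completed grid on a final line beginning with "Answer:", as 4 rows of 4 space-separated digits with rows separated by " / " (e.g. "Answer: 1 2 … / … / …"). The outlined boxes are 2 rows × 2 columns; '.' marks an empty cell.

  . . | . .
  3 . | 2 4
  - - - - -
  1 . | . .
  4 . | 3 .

Step 1. [r4c2∈{2}] nothing but 2 survives at r4c2. So r4c2=2.
Step 2. [r1c3∈{1}] only 1 remains possible at r1c3. So r1c3=1.
Step 3. [r1c4∈{3}] r1c4 is down to just 3, so r1c4=3.
Step 4. [r3c4∈{2}] r3c4 is down to just 2 ⇒ r3c4=2.
Step 5. [r4c4∈{1}] r4c4's peers cover all but 1, so r4c4=1.
Step 6. [r1c2∈{4}] r1c2 is down to just 4, so r1c2=4.
Step 7. [r3c3∈{4}] r3c3 is down to just 4, so r3c3=4.
Step 8. [r2c2∈{1}] nothing but 1 survives at r2c2. So r2c2=1.
Step 9. [r1c1∈{2}] r1c1 has the single candidate 2 ⇒ r1c1=2.
Step 10. [r3c2∈{3}] r3c2 has the single candidate 3. So r3c2=3.

Answer: 2 4 1 3 / 3 1 2 4 / 1 3 4 2 / 4 2 3 1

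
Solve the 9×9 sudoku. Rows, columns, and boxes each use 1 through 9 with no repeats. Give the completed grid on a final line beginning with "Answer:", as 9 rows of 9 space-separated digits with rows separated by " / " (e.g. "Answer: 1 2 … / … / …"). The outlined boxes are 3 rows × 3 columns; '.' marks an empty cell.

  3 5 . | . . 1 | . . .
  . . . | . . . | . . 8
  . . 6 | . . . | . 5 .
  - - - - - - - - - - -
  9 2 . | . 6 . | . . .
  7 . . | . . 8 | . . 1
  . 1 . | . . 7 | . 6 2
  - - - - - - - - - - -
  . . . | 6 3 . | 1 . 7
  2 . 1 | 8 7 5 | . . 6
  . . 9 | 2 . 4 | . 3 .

Step 1. [r4c6∈{3}] nothing but 3 survives at r4c6, so r4c6=3.
Step 2. [r5c5∈{2,4,5,9}] in row 5, 2 fits only at r5c5. So r5c5=2.
Step 3. [r7c8∈{2,4,8,9}] r7c8 is the only open cell in row 7 admitting 2. So r7c8=2.
Step 4. [r1c7∈{2,4,6,7,9}] 6 has one home in row 1: r1c7, so r1c7=6.
Step 5. [r9c7∈{5,8}] in box 9, 8 fits only at r9c7. So r9c7=8.
Step 6. [r3c9∈{3,4,9}] r3c9 is the only open cell in col 9 admitting 3, so r3c9=3.
Step 7. [r1c9∈{4,9}] r1c9 is the only open cell in col 9 admitting 9. So r1c9=9.
Step 8. [r4c9∈{4,5}] in col 9, 4 fits only at r4c9, so r4c9=4.
Step 9. [r5c8∈{9}] only 9 remains possible at r5c8, so r5c8=9.
Step 10. [r1c3∈{2,4,7,8}] row 1 places 2 nowhere but r1c3 ⇒ r1c3=2.
Step 11. [r2c3∈{4,7}] in col 3, 7 fits only at r2c3. So r2c3=7.
Step 12. [r8c8∈{4}] r8c8's peers cover all but 4, so r8c8=4.
Step 13. [r5c2∈{3,4,6}] across row 5, 6 lands solely at r5c2. So r5c2=6.
Step 14. [r2c4∈{3,4,5,9}] in row 2, 3 fits only at r2c4. So r2c4=3.
Step 15. [r2c5∈{4,5,9}] 5 has one home in row 2: r2c5. So r2c5=5.
Step 16. [r1c8∈{7}] only 7 remains possible at r1c8 ⇒ r1c8=7.
Step 17. [r1c4∈{4}] nothing but 4 survives at r1c4, so r1c4=4.
Step 18. [r5c3∈{3,4,5}] r5c3 is the only open cell in row 5 admitting 4 ⇒ r5c3=4.
Step 19. [r3c1∈{1,4,8}] r3c1 is the only open cell in row 3 admitting 1. So r3c1=1.
Step 20. [r2c1∈{4}] r2c1's peers cover all but 4. So r2c1=4.
Step 21. [r5c4∈{5}] r5c4 is down to just 5 ⇒ r5c4=5.
Step 22. [r3c2∈{8,9}] box 1 places 8 nowhere but r3c2, so r3c2=8.
Step 23. [r3c5∈{9}] r3c5's peers cover all but 9. So r3c5=9.
Step 24. [r6c3∈{3,5,8}] col 3 places 3 nowhere but r6c3 ⇒ r6c3=3.
Step 25. [r6c1∈{5,8}] across row 6, 8 lands solely at r6c1. So r6c1=8.
Step 26. [r7c1∈{5}] nothing but 5 survives at r7c1. So r7c1=5.
Step 27. [r2c7∈{2}] r2c7 is down to just 2, so r2c7=2.
Step 28. [r6c7∈{5}] r6c7 is down to just 5 ⇒ r6c7=5.
Step 29. [r3c7∈{4}] nothing but 4 survives at r3c7. So r3c7=4.
Step 30. [r6c4∈{9}] only 9 remains possible at r6c4. So r6c4=9.
Step 31. [r1c5∈{8}] r1c5 is down to just 8 ⇒ r1c5=8.
Step 32. [r2c2∈{9}] r2c2 is down to just 9. So r2c2=9.
Step 33. [r7c2∈{4}] r7c2 is down to just 4, so r7c2=4.
Step 34. [r4c4∈{1}] r4c4 is down to just 1 ⇒ r4c4=1.
Step 35. [r8c7∈{9}] r8c7 is down to just 9, so r8c7=9.
Step 36. [r9c5∈{1}] only 1 remains possible at r9c5 ⇒ r9c5=1.
Step 37. [r6c5∈{4}] r6c5's peers cover all but 4, so r6c5=4.
Step 38. [r3c4∈{7}] only 7 remains possible at r3c4, so r3c4=7.
Step 39. [r4c3∈{5}] r4c3 is down to just 5 ⇒ r4c3=5.
Step 40. [r9c9∈{5}] only 5 remains possible at r9c9 ⇒ r9c9=5.
Step 41. [r3c6∈{2}] r3c6's peers cover all but 2, so r3c6=2.
Step 42. [r7c6∈{9}] nothing but 9 survives at r7c6. So r7c6=9.
Step 43. [r8c2∈{3}] r8c2 has the single candidate 3 ⇒ r8c2=3.
Step 44. [r4c8∈{8}] only 8 remains possible at r4c8, so r4c8=8.
Step 45. [r2c6∈{6}] r2c6 is down to just 6. So r2c6=6.
Step 46. [r2c8∈{1}] only 1 remains possible at r2c8, so r2c8=1.
Step 47. [r5c7∈{3}] only 3 remains possible at r5c7. So r5c7=3.
Step 48. [r9c2∈{7}] r9c2 has the single candidate 7, so r9c2=7.
Step 49. [r7c3∈{8}] r7c3's peers cover all but 8, so r7c3=8.
Step 50. [r4c7∈{7}] only 7 remains possible at r4c7 ⇒ r4c7=7.
Step 51. [r9c1∈{6}] only 6 remains possible at r9c1, so r9c1=6.

Answer: 3 5 2 4 8 1 6 7 9 / 4 9 7 3 5 6 2 1 8 / 1 8 6 7 9 2 4 5 3 / 9 2 5 1 6 3 7 8 4 / 7 6 4 5 2 8 3 9 1 / 8 1 3 9 4 7 5 6 2 / 5 4 8 6 3 9 1 2 7 / 2 3 1 8 7 5 9 4 6 / 6 7 9 2 1 4 8 3 5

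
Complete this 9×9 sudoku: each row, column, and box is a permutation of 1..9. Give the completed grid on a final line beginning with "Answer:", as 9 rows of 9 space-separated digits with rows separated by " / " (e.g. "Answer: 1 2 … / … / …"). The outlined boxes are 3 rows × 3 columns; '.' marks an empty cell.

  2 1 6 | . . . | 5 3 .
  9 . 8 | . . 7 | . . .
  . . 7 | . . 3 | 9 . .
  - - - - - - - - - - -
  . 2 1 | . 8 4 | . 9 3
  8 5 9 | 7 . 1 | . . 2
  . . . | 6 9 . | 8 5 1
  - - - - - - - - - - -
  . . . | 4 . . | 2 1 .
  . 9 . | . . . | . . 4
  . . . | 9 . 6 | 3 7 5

Step 1. [r8c4∈{1,2,3,5,8}] col 4 places 3 nowhere but r8c4. So r8c4=3.
Step 2. [r8c7∈{6}] only 6 remains possible at r8c7 ⇒ r8c7=6.
Step 3. [r3c2∈{4}] r3c2's peers cover all but 4, so r3c2=4.
Step 4. [r3c1∈{5}] only 5 remains possible at r3c1. So r3c1=5.
Step 5. [r2c9∈{6}] only 6 remains possible at r2c9, so r2c9=6.
Step 6. [r3c9∈{8}] r3c9 is down to just 8, so r3c9=8.
Step 7. [r7c2∈{3,6,7,8}] r7c2 is the only open cell in col 2 admitting 6 ⇒ r7c2=6.
Step 8. [r2c7∈{1,4}] col 7 places 1 nowhere but r2c7 ⇒ r2c7=1.
Step 9. [r6c2∈{3,7}] col 2 places 7 nowhere but r6c2, so r6c2=7.
Step 10. [r3c8∈{2}] r3c8 has the single candidate 2. So r3c8=2.
Step 11. [r7c6∈{5,8}] r7c6 is the only open cell in row 7 admitting 8. So r7c6=8.
Step 12. [r8c6∈{2,5}] r8c6 is the only open cell in col 6 admitting 5, so r8c6=5.
Step 13. [r2c5∈{2,4,5}] 5 has one home in col 5: r2c5, so r2c5=5.
Step 14. [r8c3∈{2}] r8c3 has the single candidate 2, so r8c3=2.
Step 15. [r7c5∈{7}] r7c5 is down to just 7, so r7c5=7.
Step 16. [r8c5∈{1}] only 1 remains possible at r8c5 ⇒ r8c5=1.
Step 17. [r7c1∈{3}] r7c1's peers cover all but 3 ⇒ r7c1=3.
Step 18. [r9c3∈{4}] r9c3's peers cover all but 4 ⇒ r9c3=4.
Step 19. [r5c8∈{4,6}] r5c8 is the only open cell in row 5 admitting 6, so r5c8=6.
Step 20. [r1c4∈{8}] only 8 remains possible at r1c4 ⇒ r1c4=8.
Step 21. [r7c9∈{9}] r7c9 has the single candidate 9. So r7c9=9.
Step 22. [r6c3∈{3}] r6c3's peers cover all but 3, so r6c3=3.
Step 23. [r1c6∈{9}] r1c6's peers cover all but 9, so r1c6=9.
Step 24. [r2c8∈{4}] r2c8 has the single candidate 4 ⇒ r2c8=4.
Step 25. [r2c4∈{2}] r2c4's peers cover all but 2 ⇒ r2c4=2.
Step 26. [r5c7∈{4}] r5c7 is down to just 4. So r5c7=4.
Step 27. [r4c7∈{7}] r4c7 has the single candidate 7 ⇒ r4c7=7.
Step 28. [r6c6∈{2}] r6c6's peers cover all but 2. So r6c6=2.
Step 29. [r5c5∈{3}] nothing but 3 survives at r5c5. So r5c5=3.
Step 30. [r9c1∈{1}] r9c1's peers cover all but 1 ⇒ r9c1=1.
Step 31. [r9c5∈{2}] r9c5 has the single candidate 2. So r9c5=2.
Step 32. [r1c9∈{7}] r1c9's peers cover all but 7 ⇒ r1c9=7.
Step 33. [r6c1∈{4}] r6c1 has the single candidate 4. So r6c1=4.
Step 34. [r2c2∈{3}] r2c2 is down to just 3 ⇒ r2c2=3.
Step 35. [r4c1∈{6}] only 6 remains possible at r4c1 ⇒ r4c1=6.
Step 36. [r9c2∈{8}] r9c2's peers cover all but 8. So r9c2=8.
Step 37. [r8c1∈{7}] r8c1 is down to just 7 ⇒ r8c1=7.
Step 38. [r7c3∈{5}] nothing but 5 survives at r7c3. So r7c3=5.
Step 39. [r4c4∈{5}] nothing but 5 survives at r4c4 ⇒ r4c4=5.
Step 40. [r1c5∈{4}] only 4 remains possible at r1c5 ⇒ r1c5=4.
Step 41. [r3c5∈{6}] r3c5 is down to just 6. So r3c5=6.
Step 42. [r8c8∈{8}] nothing but 8 survives at r8c8 ⇒ r8c8=8.
Step 43. [r3c4∈{1}] r3c4's peers cover all but 1, so r3c4=1.

Answer: 2 1 6 8 4 9 5 3 7 / 9 3 8 2 5 7 1 4 6 / 5 4 7 1 6 3 9 2 8 / 6 2 1 5 8 4 7 9 3 / 8 5 9 7 3 1 4 6 2 / 4 7 3 6 9 2 8 5 1 / 3 6 5 4 7 8 2 1 9 / 7 9 2 3 1 5 6 8 4 / 1 8 4 9 2 6 3 7 5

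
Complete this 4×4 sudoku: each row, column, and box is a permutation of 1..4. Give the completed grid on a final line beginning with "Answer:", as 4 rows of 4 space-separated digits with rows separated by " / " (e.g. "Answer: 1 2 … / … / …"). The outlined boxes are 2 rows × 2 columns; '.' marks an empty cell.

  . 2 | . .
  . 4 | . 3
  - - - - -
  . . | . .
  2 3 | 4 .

Step 1. [r1c3∈{1}] r1c3 has the single candidate 1 ⇒ r1c3=1.
Step 2. [r3c4∈{1,2}] across col 4, 2 lands solely at r3c4 ⇒ r3c4=2.
Step 3. [r3c2∈{1}] only 1 remains possible at r3c2, so r3c2=1.
Step 4. [r2c1∈{1}] r2c1 has the single candidate 1, so r2c1=1.
Step 5. [r1c1∈{3}] r1c1 is down to just 3, so r1c1=3.
Step 6. [r1c4∈{4}] only 4 remains possible at r1c4, so r1c4=4.
Step 7. [r3c3∈{3}] r3c3 has the single candidate 3 ⇒ r3c3=3.
Step 8. [r2c3∈{2}] r2c3 is down to just 2 ⇒ r2c3=2.
Step 9. [r3c1∈{4}] r3c1 is down to just 4. So r3c1=4.
Step 10. [r4c4∈{1}] r4c4 has the single candidate 1, so r4c4=1.

Answer: 3 2 1 4 / 1 4 2 3 / 4 1 3 2 / 2 3 4 1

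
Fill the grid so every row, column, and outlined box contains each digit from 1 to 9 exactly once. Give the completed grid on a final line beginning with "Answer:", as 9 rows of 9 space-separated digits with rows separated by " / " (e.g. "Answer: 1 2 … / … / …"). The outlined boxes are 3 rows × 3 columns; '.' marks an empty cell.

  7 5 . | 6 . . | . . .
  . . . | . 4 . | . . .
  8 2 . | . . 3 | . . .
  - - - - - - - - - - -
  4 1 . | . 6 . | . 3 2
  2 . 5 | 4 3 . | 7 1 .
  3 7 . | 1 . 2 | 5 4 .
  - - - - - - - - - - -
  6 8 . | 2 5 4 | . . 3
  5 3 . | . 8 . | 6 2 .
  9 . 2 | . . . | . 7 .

Step 1. [r6c5∈{9}] r6c5 is down to just 9, so r6c5=9.
Step 2. [r9c5∈{1}] r9c5's peers cover all but 1. So r9c5=1.
Step 3. [r2c1∈{1}] r2c1 is down to just 1 ⇒ r2c1=1.
Step 4. [r7c8∈{9}] nothing but 9 survives at r7c8 ⇒ r7c8=9.
Step 5. [r1c8∈{8}] r1c8 is down to just 8. So r1c8=8.
Step 6. [r9c9∈{4,5,8}] r9c9 is the only open cell in row 9 admitting 5. So r9c9=5.
Step 7. [r5c6∈{8}] r5c6 has the single candidate 8 ⇒ r5c6=8.
Step 8. [r3c5∈{7}] r3c5 has the single candidate 7, so r3c5=7.
Step 9. [r7c7∈{1}] r7c7 has the single candidate 1, so r7c7=1.
Step 10. [r3c9∈{1,4,6,9}] across row 3, 1 lands solely at r3c9 ⇒ r3c9=1.
Step 11. [r2c7∈{2,3,9}] across row 2, 2 lands solely at r2c7. So r2c7=2.
Step 12. [r2c3∈{3,6,9}] r2c3 is the only open cell in row 2 admitting 3. So r2c3=3.
Step 13. [r8c9∈{4}] r8c9 has the single candidate 4 ⇒ r8c9=4.
Step 14. [r1c9∈{9}] r1c9's peers cover all but 9, so r1c9=9.
Step 15. [r6c9∈{6,8}] r6c9 is the only open cell in col 9 admitting 8. So r6c9=8.
Step 16. [r5c2∈{6,9}] in row 5, 9 fits only at r5c2, so r5c2=9.
Step 17. [r2c2∈{6}] r2c2 is down to just 6 ⇒ r2c2=6.
Step 18. [r2c8∈{5}] r2c8's peers cover all but 5, so r2c8=5.
Step 19. [r2c6∈{9}] r2c6 is down to just 9 ⇒ r2c6=9.
Step 20. [r8c6∈{7}] r8c6's peers cover all but 7 ⇒ r8c6=7.
Step 21. [r1c3∈{4}] r1c3's peers cover all but 4, so r1c3=4.
Step 22. [r3c4∈{5}] nothing but 5 survives at r3c4. So r3c4=5.
Step 23. [r5c9∈{6}] r5c9's peers cover all but 6, so r5c9=6.
Step 24. [r9c4∈{3}] r9c4's peers cover all but 3. So r9c4=3.
Step 25. [r4c3∈{8}] r4c3 has the single candidate 8 ⇒ r4c3=8.
Step 26. [r1c6∈{1}] r1c6 is down to just 1 ⇒ r1c6=1.
Step 27. [r9c2∈{4}] r9c2's peers cover all but 4. So r9c2=4.
Step 28. [r1c5∈{2}] r1c5 has the single candidate 2 ⇒ r1c5=2.
Step 29. [r8c3∈{1}] nothing but 1 survives at r8c3 ⇒ r8c3=1.
Step 30. [r2c9∈{7}] r2c9's peers cover all but 7. So r2c9=7.
Step 31. [r8c4∈{9}] only 9 remains possible at r8c4, so r8c4=9.
Step 32. [r1c7∈{3}] r1c7's peers cover all but 3. So r1c7=3.
Step 33. [r3c3∈{9}] r3c3's peers cover all but 9 ⇒ r3c3=9.
Step 34. [r6c3∈{6}] r6c3 has the single candidate 6. So r6c3=6.
Step 35. [r9c7∈{8}] r9c7 is down to just 8, so r9c7=8.
Step 36. [r4c6∈{5}] nothing but 5 survives at r4c6. So r4c6=5.
Step 37. [r7c3∈{7}] r7c3 is down to just 7, so r7c3=7.
Step 38. [r3c7∈{4}] r3c7 has the single candidate 4 ⇒ r3c7=4.
Step 39. [r9c6∈{6}] only 6 remains possible at r9c6, so r9c6=6.
Step 40. [r3c8∈{6}] nothing but 6 survives at r3c8 ⇒ r3c8=6.
Step 41. [r4c7∈{9}] r4c7 is down to just 9 ⇒ r4c7=9.
Step 42. [r2c4∈{8}] r2c4 has the single candidate 8, so r2c4=8.
Step 43. [r4c4∈{7}] r4c4 has the single candidate 7, so r4c4=7.

Answer: 7 5 4 6 2 1 3 8 9 / 1 6 3 8 4 9 2 5 7 / 8 2 9 5 7 3 4 6 1 / 4 1 8 7 6 5 9 3 2 / 2 9 5 4 3 8 7 1 6 / 3 7 6 1 9 2 5 4 8 / 6 8 7 2 5 4 1 9 3 / 5 3 1 9 8 7 6 2 4 / 9 4 2 3 1 6 8 7 5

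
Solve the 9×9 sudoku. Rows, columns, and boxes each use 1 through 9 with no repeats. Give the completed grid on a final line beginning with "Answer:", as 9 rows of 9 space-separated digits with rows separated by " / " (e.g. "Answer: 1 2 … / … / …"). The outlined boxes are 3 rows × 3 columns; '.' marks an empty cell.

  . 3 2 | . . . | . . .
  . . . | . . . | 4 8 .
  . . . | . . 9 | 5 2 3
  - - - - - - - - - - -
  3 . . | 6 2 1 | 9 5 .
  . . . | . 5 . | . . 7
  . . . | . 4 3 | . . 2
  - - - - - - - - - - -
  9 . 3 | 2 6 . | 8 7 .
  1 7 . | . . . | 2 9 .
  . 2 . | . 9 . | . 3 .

Step 1. [r9c4∈{1,4,5,7,8}] across box 8, 1 lands solely at r9c4, so r9c4=1.
Step 2. [r5c6∈{8}] r5c6 has the single candidate 8. So r5c6=8.
Step 3. [r9c7∈{6}] nothing but 6 survives at r9c7. So r9c7=6.
Step 4. [r8c3∈{4,5,6,8}] row 8 places 6 nowhere but r8c3. So r8c3=6.
Step 5. [r6c4∈{7,9}] across box 5, 7 lands solely at r6c4. So r6c4=7.
Step 6. [r6c7∈{1}] r6c7's peers cover all but 1 ⇒ r6c7=1.
Step 7. [r5c8∈{4,6}] 4 has one home in col 8: r5c8. So r5c8=4.
Step 8. [r1c8∈{1,6}] r1c8 is the only open cell in col 8 admitting 1. So r1c8=1.
Step 9. [r9c6∈{4,5,7}] across row 9, 7 lands solely at r9c6, so r9c6=7.
Step 10. [r4c3∈{4,7,8}] in row 4, 7 fits only at r4c3. So r4c3=7.
Step 11. [r4c2∈{4,8}] r4c2 is the only open cell in row 4 admitting 4 ⇒ r4c2=4.
Step 12. [r7c2∈{5}] only 5 remains possible at r7c2, so r7c2=5.
Step 13. [r7c6∈{4}] nothing but 4 survives at r7c6 ⇒ r7c6=4.
Step 14. [r8c6∈{5}] r8c6 has the single candidate 5. So r8c6=5.
Step 15. [r1c6∈{6}] r1c6 has the single candidate 6, so r1c6=6.
Step 16. [r2c9∈{6,9}] in col 9, 6 fits only at r2c9, so r2c9=6.
Step 17. [r6c8∈{6}] only 6 remains possible at r6c8. So r6c8=6.
Step 18. [r5c4∈{9}] r5c4 is down to just 9. So r5c4=9.
Step 19. [r5c3∈{1}] r5c3 is down to just 1, so r5c3=1.
Step 20. [r5c2∈{6}] r5c2 is down to just 6, so r5c2=6.
Step 21. [r3c1∈{4,6,7,8}] in row 3, 6 fits only at r3c1, so r3c1=6.
Step 22. [r3c5∈{1,7,8}] row 3 places 7 nowhere but r3c5. So r3c5=7.
Step 23. [r1c5∈{8}] r1c5 is down to just 8, so r1c5=8.
Step 24. [r3c2∈{1,8}] r3c2 is the only open cell in row 3 admitting 1, so r3c2=1.
Step 25. [r3c3∈{4,8}] 8 has one home in row 3: r3c3 ⇒ r3c3=8.
Step 26. [r1c1∈{4,5,7}] in box 1, 4 fits only at r1c1 ⇒ r1c1=4.
Step 27. [r2c2∈{9}] only 9 remains possible at r2c2 ⇒ r2c2=9.
Step 28. [r2c3∈{5}] r2c3 is down to just 5 ⇒ r2c3=5.
Step 29. [r8c5∈{3}] r8c5's peers cover all but 3 ⇒ r8c5=3.
Step 30. [r9c1∈{8}] r9c1's peers cover all but 8 ⇒ r9c1=8.
Step 31. [r9c9∈{4,5}] 5 has one home in row 9: r9c9, so r9c9=5.
Step 32. [r8c4∈{8}] only 8 remains possible at r8c4. So r8c4=8.
Step 33. [r6c1∈{5}] r6c1 is down to just 5. So r6c1=5.
Step 34. [r5c1∈{2}] nothing but 2 survives at r5c1 ⇒ r5c1=2.
Step 35. [r6c3∈{9}] r6c3's peers cover all but 9. So r6c3=9.
Step 36. [r1c4∈{5}] r1c4 is down to just 5 ⇒ r1c4=5.
Step 37. [r2c6∈{2}] nothing but 2 survives at r2c6 ⇒ r2c6=2.
Step 38. [r2c1∈{7}] r2c1 is down to just 7 ⇒ r2c1=7.
Step 39. [r2c4∈{3}] r2c4 has the single candidate 3 ⇒ r2c4=3.
Step 40. [r6c2∈{8}] nothing but 8 survives at r6c2. So r6c2=8.
Step 41. [r5c7∈{3}] nothing but 3 survives at r5c7. So r5c7=3.
Step 42. [r8c9∈{4}] nothing but 4 survives at r8c9, so r8c9=4.
Step 43. [r1c7∈{7}] r1c7's peers cover all but 7, so r1c7=7.
Step 44. [r9c3∈{4}] only 4 remains possible at r9c3, so r9c3=4.
Step 45. [r7c9∈{1}] only 1 remains possible at r7c9 ⇒ r7c9=1.
Step 46. [r2c5∈{1}] only 1 remains possible at r2c5. So r2c5=1.
Step 47. [r1c9∈{9}] r1c9 is down to just 9. So r1c9=9.
Step 48. [r4c9∈{8}] nothing but 8 survives at r4c9. So r4c9=8.
Step 49. [r3c4∈{4}] r3c4 has the single candidate 4 ⇒ r3c4=4.

Answer: 4 3 2 5 8 6 7 1 9 / 7 9 5 3 1 2 4 8 6 / 6 1 8 4 7 9 5 2 3 / 3 4 7 6 2 1 9 5 8 / 2 6 1 9 5 8 3 4 7 / 5 8 9 7 4 3 1 6 2 / 9 5 3 2 6 4 8 7 1 / 1 7 6 8 3 5 2 9 4 / 8 2 4 1 9 7 6 3 5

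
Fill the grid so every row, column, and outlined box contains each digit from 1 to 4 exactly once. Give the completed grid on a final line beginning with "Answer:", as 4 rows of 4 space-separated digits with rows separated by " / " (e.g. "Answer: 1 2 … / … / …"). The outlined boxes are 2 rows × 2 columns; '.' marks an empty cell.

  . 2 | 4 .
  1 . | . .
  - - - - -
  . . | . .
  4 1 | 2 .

Step 1. [r3c2∈{3}] only 3 remains possible at r3c2. So r3c2=3.
Step 2. [r1c4∈{1,3}] row 1 places 1 nowhere but r1c4 ⇒ r1c4=1.
Step 3. [r4c4∈{3}] nothing but 3 survives at r4c4 ⇒ r4c4=3.
Step 4. [r3c3∈{1}] only 1 remains possible at r3c3, so r3c3=1.
Step 5. [r2c4∈{2}] nothing but 2 survives at r2c4 ⇒ r2c4=2.
Step 6. [r1c1∈{3}] nothing but 3 survives at r1c1 ⇒ r1c1=3.
Step 7. [r3c1∈{2}] r3c1 is down to just 2. So r3c1=2.
Step 8. [r3c4∈{4}] r3c4's peers cover all but 4. So r3c4=4.
Step 9. [r2c2∈{4}] nothing but 4 survives at r2c2. So r2c2=4.
Step 10. [r2c3∈{3}] r2c3 is down to just 3, so r2c3=3.

Answer: 3 2 4 1 / 1 4 3 2 / 2 3 1 4 / 4 1 2 3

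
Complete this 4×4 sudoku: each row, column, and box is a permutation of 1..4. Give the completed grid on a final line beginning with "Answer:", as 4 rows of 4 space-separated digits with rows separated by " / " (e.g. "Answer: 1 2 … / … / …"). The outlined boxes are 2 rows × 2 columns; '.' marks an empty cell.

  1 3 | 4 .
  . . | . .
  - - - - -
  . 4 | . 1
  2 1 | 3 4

Step 1. [r1c4∈{2}] r1c4 has the single candidate 2. So r1c4=2.
Step 2. [r3c1∈{3}] r3c1's peers cover all but 3. So r3c1=3.
Step 3. [r2c1∈{4}] nothing but 4 survives at r2c1 ⇒ r2c1=4.
Step 4. [r2c4∈{3}] nothing but 3 survives at r2c4. So r2c4=3.
Step 5. [r2c2∈{2}] r2c2's peers cover all but 2 ⇒ r2c2=2.
Step 6. [r3c3∈{2}] r3c3 has the single candidate 2 ⇒ r3c3=2.
Step 7. [r2c3∈{1}] r2c3 has the single candidate 1 ⇒ r2c3=1.

Answer: 1 3 4 2 / 4 2 1 3 / 3 4 2 1 / 2 1 3 4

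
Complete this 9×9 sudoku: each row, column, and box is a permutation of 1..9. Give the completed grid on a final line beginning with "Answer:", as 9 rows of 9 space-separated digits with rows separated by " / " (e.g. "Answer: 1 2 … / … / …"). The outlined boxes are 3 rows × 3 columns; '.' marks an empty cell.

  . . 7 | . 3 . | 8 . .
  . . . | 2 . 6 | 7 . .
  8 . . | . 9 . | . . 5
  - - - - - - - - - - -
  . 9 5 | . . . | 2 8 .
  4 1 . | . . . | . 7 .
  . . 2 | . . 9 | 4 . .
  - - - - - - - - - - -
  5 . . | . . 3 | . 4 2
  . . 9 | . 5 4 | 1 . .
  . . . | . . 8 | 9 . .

Step 1. [r7c7∈{6}] r7c7's peers cover all but 6. So r7c7=6.
Step 2. [r8c8∈{3}] only 3 remains possible at r8c8 ⇒ r8c8=3.
Step 3. [r9c5∈{1,2,6,7}] 2 has one home in box 8: r9c5 ⇒ r9c5=2.
Step 4. [r3c7∈{3}] nothing but 3 survives at r3c7. So r3c7=3.
Step 5. [r9c9∈{7}] nothing but 7 survives at r9c9 ⇒ r9c9=7.
Step 6. [r2c5∈{1,4,8}] in row 2, 8 fits only at r2c5, so r2c5=8.
Step 7. [r5c5∈{6}] r5c5 is down to just 6. So r5c5=6.
Step 8. [r4c5∈{1,4,7}] in col 5, 4 fits only at r4c5, so r4c5=4.
Step 9. [r2c2∈{3,4,5}] row 2 places 5 nowhere but r2c2. So r2c2=5.
Step 10. [r5c9∈{3,9}] across row 5, 9 lands solely at r5c9, so r5c9=9.
Step 11. [r5c7∈{5}] only 5 remains possible at r5c7 ⇒ r5c7=5.
Step 12. [r6c4∈{1,3,5,7,8}] 5 has one home in row 6: r6c4, so r6c4=5.
Step 13. [r6c2∈{3,6,7,8}] r6c2 is the only open cell in row 6 admitting 8. So r6c2=8.
Step 14. [r5c3∈{3}] nothing but 3 survives at r5c3, so r5c3=3.
Step 15. [r7c2∈{7}] r7c2's peers cover all but 7. So r7c2=7.
Step 16. [r6c5∈{1,7}] col 5 places 7 nowhere but r6c5, so r6c5=7.
Step 17. [r6c1∈{6}] r6c1's peers cover all but 6. So r6c1=6.
Step 18. [r6c8∈{1}] nothing but 1 survives at r6c8. So r6c8=1.
Step 19. [r7c5∈{1}] r7c5 is down to just 1, so r7c5=1.
Step 20. [r9c2∈{3,4,6}] r9c2 is the only open cell in col 2 admitting 3. So r9c2=3.
Step 21. [r9c3∈{1,4,6}] across row 9, 4 lands solely at r9c3. So r9c3=4.
Step 22. [r2c3∈{1}] r2c3's peers cover all but 1, so r2c3=1.
Step 23. [r8c2∈{2,6}] 6 has one home in box 7: r8c2, so r8c2=6.
Step 24. [r1c9∈{1,4,6}] 1 has one home in col 9: r1c9 ⇒ r1c9=1.
Step 25. [r1c8∈{2,6,9}] row 1 places 6 nowhere but r1c8 ⇒ r1c8=6.
Step 26. [r1c1∈{2,9}] 9 has one home in row 1: r1c1 ⇒ r1c1=9.
Step 27. [r4c6∈{1}] r4c6 has the single candidate 1, so r4c6=1.
Step 28. [r3c4∈{1,4,7}] across row 3, 1 lands solely at r3c4, so r3c4=1.
Step 29. [r3c2∈{2,4}] r3c2 is the only open cell in row 3 admitting 4 ⇒ r3c2=4.
Step 30. [r4c4∈{3}] r4c4 is down to just 3 ⇒ r4c4=3.
Step 31. [r8c1∈{2}] r8c1 has the single candidate 2. So r8c1=2.
Step 32. [r7c3∈{8}] r7c3 has the single candidate 8 ⇒ r7c3=8.
Step 33. [r3c8∈{2}] r3c8's peers cover all but 2. So r3c8=2.
Step 34. [r1c4∈{4}] nothing but 4 survives at r1c4. So r1c4=4.
Step 35. [r8c4∈{7}] only 7 remains possible at r8c4, so r8c4=7.
Step 36. [r5c6∈{2}] nothing but 2 survives at r5c6, so r5c6=2.
Step 37. [r7c4∈{9}] nothing but 9 survives at r7c4 ⇒ r7c4=9.
Step 38. [r9c1∈{1}] r9c1 is down to just 1. So r9c1=1.
Step 39. [r3c6∈{7}] r3c6 has the single candidate 7. So r3c6=7.
Step 40. [r6c9∈{3}] r6c9 is down to just 3 ⇒ r6c9=3.
Step 41. [r1c6∈{5}] r1c6 has the single candidate 5 ⇒ r1c6=5.
Step 42. [r8c9∈{8}] r8c9's peers cover all but 8, so r8c9=8.
Step 43. [r3c3∈{6}] r3c3 has the single candidate 6, so r3c3=6.
Step 44. [r9c8∈{5}] nothing but 5 survives at r9c8. So r9c8=5.
Step 45. [r4c9∈{6}] r4c9 is down to just 6, so r4c9=6.
Step 46. [r1c2∈{2}] r1c2 has the single candidate 2 ⇒ r1c2=2.
Step 47. [r5c4∈{8}] nothing but 8 survives at r5c4. So r5c4=8.
Step 48. [r2c9∈{4}] r2c9's peers cover all but 4 ⇒ r2c9=4.
Step 49. [r9c4∈{6}] only 6 remains possible at r9c4 ⇒ r9c4=6.
Step 50. [r4c1∈{7}] r4c1's peers cover all but 7. So r4c1=7.
Step 51. [r2c8∈{9}] r2c8 has the single candidate 9. So r2c8=9.
Step 52. [r2c1∈{3}] r2c1 is down to just 3, so r2c1=3.

Answer: 9 2 7 4 3 5 8 6 1 / 3 5 1 2 8 6 7 9 4 / 8 4 6 1 9 7 3 2 5 / 7 9 5 3 4 1 2 8 6 / 4 1 3 8 6 2 5 7 9 / 6 8 2 5 7 9 4 1 3 / 5 7 8 9 1 3 6 4 2 / 2 6 9 7 5 4 1 3 8 / 1 3 4 6 2 8 9 5 7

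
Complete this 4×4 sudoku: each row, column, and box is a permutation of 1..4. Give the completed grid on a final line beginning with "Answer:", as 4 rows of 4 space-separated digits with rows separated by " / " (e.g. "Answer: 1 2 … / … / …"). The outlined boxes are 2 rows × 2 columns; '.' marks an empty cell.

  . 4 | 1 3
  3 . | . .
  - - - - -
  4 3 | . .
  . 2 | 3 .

Step 1. [r4c4∈{1,4}] in row 4, 4 fits only at r4c4 ⇒ r4c4=4.
Step 2. [r3c3∈{2}] nothing but 2 survives at r3c3, so r3c3=2.
Step 3. [r3c4∈{1}] r3c4's peers cover all but 1. So r3c4=1.
Step 4. [r2c4∈{2}] nothing but 2 survives at r2c4 ⇒ r2c4=2.
Step 5. [r1c1∈{2}] r1c1 is down to just 2. So r1c1=2.
Step 6. [r2c2∈{1}] r2c2 is down to just 1. So r2c2=1.
Step 7. [r4c1∈{1}] r4c1 is down to just 1, so r4c1=1.
Step 8. [r2c3∈{4}] r2c3 is down to just 4. So r2c3=4.

Answer: 2 4 1 3 / 3 1 4 2 / 4 3 2 1 / 1 2 3 4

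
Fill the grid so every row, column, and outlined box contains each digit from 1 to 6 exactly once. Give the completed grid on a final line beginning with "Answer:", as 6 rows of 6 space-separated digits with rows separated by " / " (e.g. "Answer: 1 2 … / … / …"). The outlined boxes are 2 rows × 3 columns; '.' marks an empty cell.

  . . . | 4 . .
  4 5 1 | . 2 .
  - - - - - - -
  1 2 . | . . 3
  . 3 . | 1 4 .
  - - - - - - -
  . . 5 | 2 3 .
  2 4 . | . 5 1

Step 1. [r5c1∈{6}] only 6 remains possible at r5c1. So r5c1=6.
Step 2. [r3c5∈{6}] nothing but 6 survives at r3c5, so r3c5=6.
Step 3. [r1c6∈{5,6}] across row 1, 5 lands solely at r1c6, so r1c6=5.
Step 4. [r1c3∈{2,3,6}] 2 has one home in row 1: r1c3, so r1c3=2.
Step 5. [r2c6∈{6}] r2c6 is down to just 6, so r2c6=6.
Step 6. [r1c1∈{3}] r1c1 is down to just 3 ⇒ r1c1=3.
Step 7. [r3c4∈{5}] only 5 remains possible at r3c4 ⇒ r3c4=5.
Step 8. [r1c2∈{6}] r1c2 has the single candidate 6 ⇒ r1c2=6.
Step 9. [r2c4∈{3}] r2c4's peers cover all but 3. So r2c4=3.
Step 10. [r4c6∈{2}] r4c6 has the single candidate 2, so r4c6=2.
Step 11. [r1c5∈{1}] only 1 remains possible at r1c5 ⇒ r1c5=1.
Step 12. [r5c2∈{1}] r5c2's peers cover all but 1, so r5c2=1.
Step 13. [r6c4∈{6}] r6c4's peers cover all but 6, so r6c4=6.
Step 14. [r3c3∈{4}] only 4 remains possible at r3c3 ⇒ r3c3=4.
Step 15. [r4c1∈{5}] r4c1 has the single candidate 5 ⇒ r4c1=5.
Step 16. [r4c3∈{6}] r4c3's peers cover all but 6. So r4c3=6.
Step 17. [r5c6∈{4}] r5c6 has the single candidate 4 ⇒ r5c6=4.
Step 18. [r6c3∈{3}] only 3 remains possible at r6c3. So r6c3=3.

Answer: 3 6 2 4 1 5 / 4 5 1 3 2 6 / 1 2 4 5 6 3 / 5 3 6 1 4 2 / 6 1 5 2 3 4 / 2 4 3 6 5 1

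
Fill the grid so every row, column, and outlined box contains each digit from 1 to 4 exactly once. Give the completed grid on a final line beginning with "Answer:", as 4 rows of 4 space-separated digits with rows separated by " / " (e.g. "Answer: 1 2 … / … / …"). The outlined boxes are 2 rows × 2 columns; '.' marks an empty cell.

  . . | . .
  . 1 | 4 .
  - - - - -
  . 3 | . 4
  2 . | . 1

Step 1. [r2c4∈{2,3}] r2c4 is the only open cell in row 2 admitting 2. So r2c4=2.
Step 2. [r1c1∈{3,4}] col 1 places 4 nowhere but r1c1. So r1c1=4.
Step 3. [r1c4∈{3}] r1c4 has the single candidate 3. So r1c4=3.
Step 4. [r3c3∈{2}] only 2 remains possible at r3c3. So r3c3=2.
Step 5. [r3c1∈{1}] r3c1's peers cover all but 1, so r3c1=1.
Step 6. [r1c2∈{2}] r1c2's peers cover all but 2 ⇒ r1c2=2.
Step 7. [r4c2∈{4}] r4c2's peers cover all but 4, so r4c2=4.
Step 8. [r2c1∈{3}] nothing but 3 survives at r2c1 ⇒ r2c1=3.
Step 9. [r1c3∈{1}] r1c3 is down to just 1. So r1c3=1.
Step 10. [r4c3∈{3}] only 3 remains possible at r4c3, so r4c3=3.

Answer: 4 2 1 3 / 3 1 4 2 / 1 3 2 4 / 2 4 3 1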